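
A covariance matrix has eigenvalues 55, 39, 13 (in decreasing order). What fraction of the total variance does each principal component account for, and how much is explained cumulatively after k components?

Step 1 — total variance = trace(Sigma) = Σ λ_i = 55 + 39 + 13 = 107.

Step 2 — fraction explained by component i = λ_i / Σ λ:
  PC1: 55/107 = 0.514
  PC2: 39/107 = 0.3645
  PC3: 13/107 = 0.1215

Step 3 — cumulative fraction after k components = (λ_1 + ... + λ_k) / Σ λ:
  k = 1: 55/107 = 0.514
  k = 2: (55 + 39)/107 = 94/107 = 0.8785
  k = 3: (55 + 39 + 13)/107 = 107/107 = 1

Summary (fraction, with percent):

explained: PC1 0.514 (51.4%), PC2 0.3645 (36.45%), PC3 0.1215 (12.15%);  cumulative: 0.514, 0.8785, 1


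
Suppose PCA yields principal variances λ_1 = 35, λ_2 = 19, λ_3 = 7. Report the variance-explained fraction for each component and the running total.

Step 1 — total variance = trace(Sigma) = Σ λ_i = 35 + 19 + 7 = 61.

Step 2 — fraction explained by component i = λ_i / Σ λ:
  PC1: 35/61 = 0.5738
  PC2: 19/61 = 0.3115
  PC3: 7/61 = 0.1148

Step 3 — cumulative fraction after k components = (λ_1 + ... + λ_k) / Σ λ:
  k = 1: 35/61 = 0.5738
  k = 2: (35 + 19)/61 = 54/61 = 0.8852
  k = 3: (35 + 19 + 7)/61 = 61/61 = 1

Summary (fraction, with percent):

explained: PC1 0.5738 (57.38%), PC2 0.3115 (31.15%), PC3 0.1148 (11.48%);  cumulative: 0.5738, 0.8852, 1


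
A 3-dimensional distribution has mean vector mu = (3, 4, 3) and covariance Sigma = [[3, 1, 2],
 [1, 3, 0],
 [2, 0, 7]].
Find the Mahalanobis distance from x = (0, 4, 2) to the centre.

Step 1 — centre the observation: (x - mu) = (-3, 0, -1).

Step 2 — invert Sigma (cofactor / det for 3×3, or solve directly):
  Sigma^{-1} = [[0.4773, -0.1591, -0.1364],
 [-0.1591, 0.3864, 0.0455],
 [-0.1364, 0.0455, 0.1818]].

Step 3 — form the quadratic (x - mu)^T · Sigma^{-1} · (x - mu):
  Sigma^{-1} · (x - mu) = (-1.2955, 0.4318, 0.2273).
  (x - mu)^T · [Sigma^{-1} · (x - mu)] = (-3)·(-1.2955) + (0)·(0.4318) + (-1)·(0.2273) = 3.6591.

Step 4 — take square root: d = √(3.6591) ≈ 1.9129.

d(x, mu) = √(3.6591) ≈ 1.9129


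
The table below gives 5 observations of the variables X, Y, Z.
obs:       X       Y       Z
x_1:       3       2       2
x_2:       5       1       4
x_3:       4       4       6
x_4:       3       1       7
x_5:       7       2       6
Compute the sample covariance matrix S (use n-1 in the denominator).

Step 1 — column means:
  mean(X) = (3 + 5 + 4 + 3 + 7) / 5 = 22/5 = 4.4
  mean(Y) = (2 + 1 + 4 + 1 + 2) / 5 = 10/5 = 2
  mean(Z) = (2 + 4 + 6 + 7 + 6) / 5 = 25/5 = 5

Step 2 — sample covariance S[i,j] = (1/(n-1)) · Σ_k (x_{k,i} - mean_i) · (x_{k,j} - mean_j), with n-1 = 4.
  S[X,X] = ((-1.4)·(-1.4) + (0.6)·(0.6) + (-0.4)·(-0.4) + (-1.4)·(-1.4) + (2.6)·(2.6)) / 4 = 11.2/4 = 2.8
  S[X,Y] = ((-1.4)·(0) + (0.6)·(-1) + (-0.4)·(2) + (-1.4)·(-1) + (2.6)·(0)) / 4 = 0/4 = 0
  S[X,Z] = ((-1.4)·(-3) + (0.6)·(-1) + (-0.4)·(1) + (-1.4)·(2) + (2.6)·(1)) / 4 = 3/4 = 0.75
  S[Y,Y] = ((0)·(0) + (-1)·(-1) + (2)·(2) + (-1)·(-1) + (0)·(0)) / 4 = 6/4 = 1.5
  S[Y,Z] = ((0)·(-3) + (-1)·(-1) + (2)·(1) + (-1)·(2) + (0)·(1)) / 4 = 1/4 = 0.25
  S[Z,Z] = ((-3)·(-3) + (-1)·(-1) + (1)·(1) + (2)·(2) + (1)·(1)) / 4 = 16/4 = 4

S is symmetric (S[j,i] = S[i,j]). Assembling:

S = [[2.8, 0, 0.75],
 [0, 1.5, 0.25],
 [0.75, 0.25, 4]]


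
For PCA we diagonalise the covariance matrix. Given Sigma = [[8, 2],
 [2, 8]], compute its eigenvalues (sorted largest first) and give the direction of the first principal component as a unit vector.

Step 1 — characteristic polynomial of 2×2 Sigma:
  det(Sigma - λI) = λ² - trace · λ + det = 0.
  trace = 8 + 8 = 16, det = 8·8 - (2)² = 60.
Step 2 — discriminant:
  Δ = trace² - 4·det = 256 - 240 = 16.
Step 3 — eigenvalues:
  λ = (trace ± √Δ)/2 = (16 ± 4)/2,
  λ_1 = 10,  λ_2 = 6.

Step 4 — unit eigenvector for λ_1: solve (Sigma - λ_1 I)v = 0. First row:
  (8 - 10)·v_x + (2)·v_y = 0, i.e. (-2)·v_x + (2)·v_y = 0,
  so v ∝ (b, λ_1 - a) = (2, 2) = u.
  ||u|| = √((2)² + (2)²) = √(8) ≈ 2.8284,
  v_1 = u/||u|| ≈ (0.7071, 0.7071) (||v_1|| = 1).

λ_1 = 10,  λ_2 = 6;  v_1 ≈ (0.7071, 0.7071)


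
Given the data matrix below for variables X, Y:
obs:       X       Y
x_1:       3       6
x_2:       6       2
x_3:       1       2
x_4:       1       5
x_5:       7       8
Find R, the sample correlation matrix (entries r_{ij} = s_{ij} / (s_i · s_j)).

Step 1 — column means:
  mean(X) = (3 + 6 + 1 + 1 + 7) / 5 = 18/5 = 3.6
  mean(Y) = (6 + 2 + 2 + 5 + 8) / 5 = 23/5 = 4.6

Step 2 — sample variances and covariances s[i,j] = (1/(n-1)) · Σ_k (x_{k,i} - mean_i) · (x_{k,j} - mean_j), with n-1 = 4:
  s[X,X] = ((-0.6)·(-0.6) + (2.4)·(2.4) + (-2.6)·(-2.6) + (-2.6)·(-2.6) + (3.4)·(3.4)) / 4 = 31.2/4 = 7.8
  s[X,Y] = ((-0.6)·(1.4) + (2.4)·(-2.6) + (-2.6)·(-2.6) + (-2.6)·(0.4) + (3.4)·(3.4)) / 4 = 10.2/4 = 2.55
  s[Y,Y] = ((1.4)·(1.4) + (-2.6)·(-2.6) + (-2.6)·(-2.6) + (0.4)·(0.4) + (3.4)·(3.4)) / 4 = 27.2/4 = 6.8
  Sample standard deviations s_i = √(s[i,i]):
  s(X) = √(7.8) = 2.7928
  s(Y) = √(6.8) = 2.6077

Step 3 — r_{ij} = s_{ij} / (s_i · s_j):
  r[X,X] = 1 (diagonal).
  r[X,Y] = 2.55 / (2.7928 · 2.6077) = 2.55 / 7.2829 = 0.3501
  r[Y,Y] = 1 (diagonal).

R is symmetric with unit diagonal. Assembling:

R = [[1, 0.3501],
 [0.3501, 1]]


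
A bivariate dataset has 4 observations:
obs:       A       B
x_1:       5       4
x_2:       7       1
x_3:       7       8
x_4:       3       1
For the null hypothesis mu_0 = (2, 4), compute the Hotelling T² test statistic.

Step 1 — sample mean vector:
  mean(A) = (5 + 7 + 7 + 3) / 4 = 22/4 = 5.5
  mean(B) = (4 + 1 + 8 + 1) / 4 = 14/4 = 3.5
  x̄ = (5.5, 3.5),  deviation x̄ - mu_0 = (5.5, 3.5) - (2, 4) = (3.5, -0.5).

Step 2 — sample covariance matrix, S[i,j] = (1/(n-1)) · Σ_k (x_{k,i} - mean_i) · (x_{k,j} - mean_j), divisor n-1 = 3:
  S[A,A] = ((-0.5)·(-0.5) + (1.5)·(1.5) + (1.5)·(1.5) + (-2.5)·(-2.5)) / 3 = 11/3 = 3.6667
  S[A,B] = ((-0.5)·(0.5) + (1.5)·(-2.5) + (1.5)·(4.5) + (-2.5)·(-2.5)) / 3 = 9/3 = 3
  S[B,B] = ((0.5)·(0.5) + (-2.5)·(-2.5) + (4.5)·(4.5) + (-2.5)·(-2.5)) / 3 = 33/3 = 11
  S = [[3.6667, 3],
 [3, 11]].

Step 3 — invert S. det(S) = 3.6667·11 - (3)² = 31.3333.
  S^{-1} = (1/det) · [[d, -b], [-b, a]] = [[0.3511, -0.0957],
 [-0.0957, 0.117]].

Step 4 — quadratic form (x̄ - mu_0)^T · S^{-1} · (x̄ - mu_0):
  S^{-1} · (x̄ - mu_0) = (1.2766, -0.3936),
  (x̄ - mu_0)^T · [...] = (3.5)·(1.2766) + (-0.5)·(-0.3936) = 4.6649.

Step 5 — scale by n: T² = 4 · 4.6649 = 18.6596.

T² ≈ 18.6596


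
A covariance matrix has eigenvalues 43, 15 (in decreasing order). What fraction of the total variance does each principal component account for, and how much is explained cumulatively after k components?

Step 1 — total variance = trace(Sigma) = Σ λ_i = 43 + 15 = 58.

Step 2 — fraction explained by component i = λ_i / Σ λ:
  PC1: 43/58 = 0.7414
  PC2: 15/58 = 0.2586

Step 3 — cumulative fraction after k components = (λ_1 + ... + λ_k) / Σ λ:
  k = 1: 43/58 = 0.7414
  k = 2: (43 + 15)/58 = 58/58 = 1

Summary (fraction, with percent):

explained: PC1 0.7414 (74.14%), PC2 0.2586 (25.86%);  cumulative: 0.7414, 1


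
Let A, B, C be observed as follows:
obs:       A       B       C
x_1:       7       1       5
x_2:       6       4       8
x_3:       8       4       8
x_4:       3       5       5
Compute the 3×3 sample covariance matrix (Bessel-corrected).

Step 1 — column means:
  mean(A) = (7 + 6 + 8 + 3) / 4 = 24/4 = 6
  mean(B) = (1 + 4 + 4 + 5) / 4 = 14/4 = 3.5
  mean(C) = (5 + 8 + 8 + 5) / 4 = 26/4 = 6.5

Step 2 — sample covariance S[i,j] = (1/(n-1)) · Σ_k (x_{k,i} - mean_i) · (x_{k,j} - mean_j), with n-1 = 3.
  S[A,A] = ((1)·(1) + (0)·(0) + (2)·(2) + (-3)·(-3)) / 3 = 14/3 = 4.6667
  S[A,B] = ((1)·(-2.5) + (0)·(0.5) + (2)·(0.5) + (-3)·(1.5)) / 3 = -6/3 = -2
  S[A,C] = ((1)·(-1.5) + (0)·(1.5) + (2)·(1.5) + (-3)·(-1.5)) / 3 = 6/3 = 2
  S[B,B] = ((-2.5)·(-2.5) + (0.5)·(0.5) + (0.5)·(0.5) + (1.5)·(1.5)) / 3 = 9/3 = 3
  S[B,C] = ((-2.5)·(-1.5) + (0.5)·(1.5) + (0.5)·(1.5) + (1.5)·(-1.5)) / 3 = 3/3 = 1
  S[C,C] = ((-1.5)·(-1.5) + (1.5)·(1.5) + (1.5)·(1.5) + (-1.5)·(-1.5)) / 3 = 9/3 = 3

S is symmetric (S[j,i] = S[i,j]). Assembling:

S = [[4.6667, -2, 2],
 [-2, 3, 1],
 [2, 1, 3]]


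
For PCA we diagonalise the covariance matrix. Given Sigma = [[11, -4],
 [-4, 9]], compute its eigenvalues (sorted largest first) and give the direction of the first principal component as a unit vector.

Step 1 — characteristic polynomial of 2×2 Sigma:
  det(Sigma - λI) = λ² - trace · λ + det = 0.
  trace = 11 + 9 = 20, det = 11·9 - (-4)² = 83.
Step 2 — discriminant:
  Δ = trace² - 4·det = 400 - 332 = 68.
Step 3 — eigenvalues:
  λ = (trace ± √Δ)/2 = (20 ± 8.2462)/2,
  λ_1 = 14.1231,  λ_2 = 5.8769.

Step 4 — unit eigenvector for λ_1: solve (Sigma - λ_1 I)v = 0. First row:
  (11 - 14.1231)·v_x + (-4)·v_y = 0, i.e. (-3.1231)·v_x + (-4)·v_y = 0,
  so v ∝ (b, λ_1 - a) = (-4, 3.1231); multiply by -1 so the first entry is positive: u = (4, -3.1231).
  ||u|| = √((4)² + (-3.1231)²) = √(25.7538) ≈ 5.0748,
  v_1 = u/||u|| ≈ (0.7882, -0.6154) (||v_1|| = 1).

λ_1 = 14.1231,  λ_2 = 5.8769;  v_1 ≈ (0.7882, -0.6154)


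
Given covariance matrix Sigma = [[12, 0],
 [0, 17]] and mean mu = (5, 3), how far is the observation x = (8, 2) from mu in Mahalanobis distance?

Step 1 — centre the observation: (x - mu) = (3, -1).

Step 2 — invert Sigma. det(Sigma) = 12·17 - (0)² = 204.
  Sigma^{-1} = (1/det) · [[d, -b], [-b, a]] = [[0.0833, 0],
 [0, 0.0588]].

Step 3 — form the quadratic (x - mu)^T · Sigma^{-1} · (x - mu):
  Sigma^{-1} · (x - mu) = (0.25, -0.0588).
  (x - mu)^T · [Sigma^{-1} · (x - mu)] = (3)·(0.25) + (-1)·(-0.0588) = 0.8088.

Step 4 — take square root: d = √(0.8088) ≈ 0.8993.

d(x, mu) = √(0.8088) ≈ 0.8993


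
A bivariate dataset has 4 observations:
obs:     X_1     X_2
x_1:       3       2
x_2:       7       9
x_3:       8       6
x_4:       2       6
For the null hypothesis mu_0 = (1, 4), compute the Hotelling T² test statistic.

Step 1 — sample mean vector:
  mean(X_1) = (3 + 7 + 8 + 2) / 4 = 20/4 = 5
  mean(X_2) = (2 + 9 + 6 + 6) / 4 = 23/4 = 5.75
  x̄ = (5, 5.75),  deviation x̄ - mu_0 = (5, 5.75) - (1, 4) = (4, 1.75).

Step 2 — sample covariance matrix, S[i,j] = (1/(n-1)) · Σ_k (x_{k,i} - mean_i) · (x_{k,j} - mean_j), divisor n-1 = 3:
  S[X_1,X_1] = ((-2)·(-2) + (2)·(2) + (3)·(3) + (-3)·(-3)) / 3 = 26/3 = 8.6667
  S[X_1,X_2] = ((-2)·(-3.75) + (2)·(3.25) + (3)·(0.25) + (-3)·(0.25)) / 3 = 14/3 = 4.6667
  S[X_2,X_2] = ((-3.75)·(-3.75) + (3.25)·(3.25) + (0.25)·(0.25) + (0.25)·(0.25)) / 3 = 24.75/3 = 8.25
  S = [[8.6667, 4.6667],
 [4.6667, 8.25]].

Step 3 — invert S. det(S) = 8.6667·8.25 - (4.6667)² = 49.7222.
  S^{-1} = (1/det) · [[d, -b], [-b, a]] = [[0.1659, -0.0939],
 [-0.0939, 0.1743]].

Step 4 — quadratic form (x̄ - mu_0)^T · S^{-1} · (x̄ - mu_0):
  S^{-1} · (x̄ - mu_0) = (0.4994, -0.0704),
  (x̄ - mu_0)^T · [...] = (4)·(0.4994) + (1.75)·(-0.0704) = 1.8746.

Step 5 — scale by n: T² = 4 · 1.8746 = 7.4983.

T² ≈ 7.4983


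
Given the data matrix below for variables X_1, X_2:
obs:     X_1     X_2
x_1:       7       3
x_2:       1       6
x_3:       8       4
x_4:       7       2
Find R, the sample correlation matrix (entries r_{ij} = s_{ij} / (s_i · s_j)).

Step 1 — column means:
  mean(X_1) = (7 + 1 + 8 + 7) / 4 = 23/4 = 5.75
  mean(X_2) = (3 + 6 + 4 + 2) / 4 = 15/4 = 3.75

Step 2 — sample variances and covariances s[i,j] = (1/(n-1)) · Σ_k (x_{k,i} - mean_i) · (x_{k,j} - mean_j), with n-1 = 3:
  s[X_1,X_1] = ((1.25)·(1.25) + (-4.75)·(-4.75) + (2.25)·(2.25) + (1.25)·(1.25)) / 3 = 30.75/3 = 10.25
  s[X_1,X_2] = ((1.25)·(-0.75) + (-4.75)·(2.25) + (2.25)·(0.25) + (1.25)·(-1.75)) / 3 = -13.25/3 = -4.4167
  s[X_2,X_2] = ((-0.75)·(-0.75) + (2.25)·(2.25) + (0.25)·(0.25) + (-1.75)·(-1.75)) / 3 = 8.75/3 = 2.9167
  Sample standard deviations s_i = √(s[i,i]):
  s(X_1) = √(10.25) = 3.2016
  s(X_2) = √(2.9167) = 1.7078

Step 3 — r_{ij} = s_{ij} / (s_i · s_j):
  r[X_1,X_1] = 1 (diagonal).
  r[X_1,X_2] = -4.4167 / (3.2016 · 1.7078) = -4.4167 / 5.4677 = -0.8078
  r[X_2,X_2] = 1 (diagonal).

R is symmetric with unit diagonal. Assembling:

R = [[1, -0.8078],
 [-0.8078, 1]]


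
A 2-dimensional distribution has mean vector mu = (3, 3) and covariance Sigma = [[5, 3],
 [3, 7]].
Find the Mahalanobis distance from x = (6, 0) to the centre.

Step 1 — centre the observation: (x - mu) = (3, -3).

Step 2 — invert Sigma. det(Sigma) = 5·7 - (3)² = 26.
  Sigma^{-1} = (1/det) · [[d, -b], [-b, a]] = [[0.2692, -0.1154],
 [-0.1154, 0.1923]].

Step 3 — form the quadratic (x - mu)^T · Sigma^{-1} · (x - mu):
  Sigma^{-1} · (x - mu) = (1.1538, -0.9231).
  (x - mu)^T · [Sigma^{-1} · (x - mu)] = (3)·(1.1538) + (-3)·(-0.9231) = 6.2308.

Step 4 — take square root: d = √(6.2308) ≈ 2.4962.

d(x, mu) = √(6.2308) ≈ 2.4962


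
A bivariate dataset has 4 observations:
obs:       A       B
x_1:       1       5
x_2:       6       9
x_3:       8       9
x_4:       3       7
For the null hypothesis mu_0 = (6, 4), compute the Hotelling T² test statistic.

Step 1 — sample mean vector:
  mean(A) = (1 + 6 + 8 + 3) / 4 = 18/4 = 4.5
  mean(B) = (5 + 9 + 9 + 7) / 4 = 30/4 = 7.5
  x̄ = (4.5, 7.5),  deviation x̄ - mu_0 = (4.5, 7.5) - (6, 4) = (-1.5, 3.5).

Step 2 — sample covariance matrix, S[i,j] = (1/(n-1)) · Σ_k (x_{k,i} - mean_i) · (x_{k,j} - mean_j), divisor n-1 = 3:
  S[A,A] = ((-3.5)·(-3.5) + (1.5)·(1.5) + (3.5)·(3.5) + (-1.5)·(-1.5)) / 3 = 29/3 = 9.6667
  S[A,B] = ((-3.5)·(-2.5) + (1.5)·(1.5) + (3.5)·(1.5) + (-1.5)·(-0.5)) / 3 = 17/3 = 5.6667
  S[B,B] = ((-2.5)·(-2.5) + (1.5)·(1.5) + (1.5)·(1.5) + (-0.5)·(-0.5)) / 3 = 11/3 = 3.6667
  S = [[9.6667, 5.6667],
 [5.6667, 3.6667]].

Step 3 — invert S. det(S) = 9.6667·3.6667 - (5.6667)² = 3.3333.
  S^{-1} = (1/det) · [[d, -b], [-b, a]] = [[1.1, -1.7],
 [-1.7, 2.9]].

Step 4 — quadratic form (x̄ - mu_0)^T · S^{-1} · (x̄ - mu_0):
  S^{-1} · (x̄ - mu_0) = (-7.6, 12.7),
  (x̄ - mu_0)^T · [...] = (-1.5)·(-7.6) + (3.5)·(12.7) = 55.85.

Step 5 — scale by n: T² = 4 · 55.85 = 223.4.

T² ≈ 223.4


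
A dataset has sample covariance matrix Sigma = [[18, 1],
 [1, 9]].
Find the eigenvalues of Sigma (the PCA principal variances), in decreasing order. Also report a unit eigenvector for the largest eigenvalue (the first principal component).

Step 1 — characteristic polynomial of 2×2 Sigma:
  det(Sigma - λI) = λ² - trace · λ + det = 0.
  trace = 18 + 9 = 27, det = 18·9 - (1)² = 161.
Step 2 — discriminant:
  Δ = trace² - 4·det = 729 - 644 = 85.
Step 3 — eigenvalues:
  λ = (trace ± √Δ)/2 = (27 ± 9.2195)/2,
  λ_1 = 18.1098,  λ_2 = 8.8902.

Step 4 — unit eigenvector for λ_1: solve (Sigma - λ_1 I)v = 0. First row:
  (18 - 18.1098)·v_x + (1)·v_y = 0, i.e. (-0.1098)·v_x + (1)·v_y = 0,
  so v ∝ (b, λ_1 - a) = (1, 0.1098) = u.
  ||u|| = √((1)² + (0.1098)²) = √(1.012) ≈ 1.006,
  v_1 = u/||u|| ≈ (0.994, 0.1091) (||v_1|| = 1).

λ_1 = 18.1098,  λ_2 = 8.8902;  v_1 ≈ (0.994, 0.1091)


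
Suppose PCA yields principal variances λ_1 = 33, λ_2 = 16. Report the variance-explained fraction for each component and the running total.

Step 1 — total variance = trace(Sigma) = Σ λ_i = 33 + 16 = 49.

Step 2 — fraction explained by component i = λ_i / Σ λ:
  PC1: 33/49 = 0.6735
  PC2: 16/49 = 0.3265

Step 3 — cumulative fraction after k components = (λ_1 + ... + λ_k) / Σ λ:
  k = 1: 33/49 = 0.6735
  k = 2: (33 + 16)/49 = 49/49 = 1

Summary (fraction, with percent):

explained: PC1 0.6735 (67.35%), PC2 0.3265 (32.65%);  cumulative: 0.6735, 1


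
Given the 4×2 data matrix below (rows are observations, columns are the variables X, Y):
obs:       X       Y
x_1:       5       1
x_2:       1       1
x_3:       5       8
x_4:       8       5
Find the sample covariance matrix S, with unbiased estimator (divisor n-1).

Step 1 — column means:
  mean(X) = (5 + 1 + 5 + 8) / 4 = 19/4 = 4.75
  mean(Y) = (1 + 1 + 8 + 5) / 4 = 15/4 = 3.75

Step 2 — sample covariance S[i,j] = (1/(n-1)) · Σ_k (x_{k,i} - mean_i) · (x_{k,j} - mean_j), with n-1 = 3.
  S[X,X] = ((0.25)·(0.25) + (-3.75)·(-3.75) + (0.25)·(0.25) + (3.25)·(3.25)) / 3 = 24.75/3 = 8.25
  S[X,Y] = ((0.25)·(-2.75) + (-3.75)·(-2.75) + (0.25)·(4.25) + (3.25)·(1.25)) / 3 = 14.75/3 = 4.9167
  S[Y,Y] = ((-2.75)·(-2.75) + (-2.75)·(-2.75) + (4.25)·(4.25) + (1.25)·(1.25)) / 3 = 34.75/3 = 11.5833

S is symmetric (S[j,i] = S[i,j]). Assembling:

S = [[8.25, 4.9167],
 [4.9167, 11.5833]]


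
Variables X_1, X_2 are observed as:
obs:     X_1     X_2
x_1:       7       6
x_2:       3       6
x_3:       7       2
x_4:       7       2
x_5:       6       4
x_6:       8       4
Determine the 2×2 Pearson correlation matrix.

Step 1 — column means:
  mean(X_1) = (7 + 3 + 7 + 7 + 6 + 8) / 6 = 38/6 = 6.3333
  mean(X_2) = (6 + 6 + 2 + 2 + 4 + 4) / 6 = 24/6 = 4

Step 2 — sample variances and covariances s[i,j] = (1/(n-1)) · Σ_k (x_{k,i} - mean_i) · (x_{k,j} - mean_j), with n-1 = 5:
  s[X_1,X_1] = ((0.6667)·(0.6667) + (-3.3333)·(-3.3333) + (0.6667)·(0.6667) + (0.6667)·(0.6667) + (-0.3333)·(-0.3333) + (1.6667)·(1.6667)) / 5 = 15.3333/5 = 3.0667
  s[X_1,X_2] = ((0.6667)·(2) + (-3.3333)·(2) + (0.6667)·(-2) + (0.6667)·(-2) + (-0.3333)·(0) + (1.6667)·(0)) / 5 = -8/5 = -1.6
  s[X_2,X_2] = ((2)·(2) + (2)·(2) + (-2)·(-2) + (-2)·(-2) + (0)·(0) + (0)·(0)) / 5 = 16/5 = 3.2
  Sample standard deviations s_i = √(s[i,i]):
  s(X_1) = √(3.0667) = 1.7512
  s(X_2) = √(3.2) = 1.7889

Step 3 — r_{ij} = s_{ij} / (s_i · s_j):
  r[X_1,X_1] = 1 (diagonal).
  r[X_1,X_2] = -1.6 / (1.7512 · 1.7889) = -1.6 / 3.1326 = -0.5108
  r[X_2,X_2] = 1 (diagonal).

R is symmetric with unit diagonal. Assembling:

R = [[1, -0.5108],
 [-0.5108, 1]]


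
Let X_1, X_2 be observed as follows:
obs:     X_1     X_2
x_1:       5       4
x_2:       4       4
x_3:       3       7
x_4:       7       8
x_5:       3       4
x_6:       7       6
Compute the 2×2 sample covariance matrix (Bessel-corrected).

Step 1 — column means:
  mean(X_1) = (5 + 4 + 3 + 7 + 3 + 7) / 6 = 29/6 = 4.8333
  mean(X_2) = (4 + 4 + 7 + 8 + 4 + 6) / 6 = 33/6 = 5.5

Step 2 — sample covariance S[i,j] = (1/(n-1)) · Σ_k (x_{k,i} - mean_i) · (x_{k,j} - mean_j), with n-1 = 5.
  S[X_1,X_1] = ((0.1667)·(0.1667) + (-0.8333)·(-0.8333) + (-1.8333)·(-1.8333) + (2.1667)·(2.1667) + (-1.8333)·(-1.8333) + (2.1667)·(2.1667)) / 5 = 16.8333/5 = 3.3667
  S[X_1,X_2] = ((0.1667)·(-1.5) + (-0.8333)·(-1.5) + (-1.8333)·(1.5) + (2.1667)·(2.5) + (-1.8333)·(-1.5) + (2.1667)·(0.5)) / 5 = 7.5/5 = 1.5
  S[X_2,X_2] = ((-1.5)·(-1.5) + (-1.5)·(-1.5) + (1.5)·(1.5) + (2.5)·(2.5) + (-1.5)·(-1.5) + (0.5)·(0.5)) / 5 = 15.5/5 = 3.1

S is symmetric (S[j,i] = S[i,j]). Assembling:

S = [[3.3667, 1.5],
 [1.5, 3.1]]


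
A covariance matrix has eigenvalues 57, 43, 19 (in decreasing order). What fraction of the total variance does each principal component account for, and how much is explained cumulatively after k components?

Step 1 — total variance = trace(Sigma) = Σ λ_i = 57 + 43 + 19 = 119.

Step 2 — fraction explained by component i = λ_i / Σ λ:
  PC1: 57/119 = 0.479
  PC2: 43/119 = 0.3613
  PC3: 19/119 = 0.1597

Step 3 — cumulative fraction after k components = (λ_1 + ... + λ_k) / Σ λ:
  k = 1: 57/119 = 0.479
  k = 2: (57 + 43)/119 = 100/119 = 0.8403
  k = 3: (57 + 43 + 19)/119 = 119/119 = 1

Summary (fraction, with percent):

explained: PC1 0.479 (47.9%), PC2 0.3613 (36.13%), PC3 0.1597 (15.97%);  cumulative: 0.479, 0.8403, 1


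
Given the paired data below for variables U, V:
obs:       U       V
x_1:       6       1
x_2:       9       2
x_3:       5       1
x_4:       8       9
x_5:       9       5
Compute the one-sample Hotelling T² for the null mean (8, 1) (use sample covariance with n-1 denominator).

Step 1 — sample mean vector:
  mean(U) = (6 + 9 + 5 + 8 + 9) / 5 = 37/5 = 7.4
  mean(V) = (1 + 2 + 1 + 9 + 5) / 5 = 18/5 = 3.6
  x̄ = (7.4, 3.6),  deviation x̄ - mu_0 = (7.4, 3.6) - (8, 1) = (-0.6, 2.6).

Step 2 — sample covariance matrix, S[i,j] = (1/(n-1)) · Σ_k (x_{k,i} - mean_i) · (x_{k,j} - mean_j), divisor n-1 = 4:
  S[U,U] = ((-1.4)·(-1.4) + (1.6)·(1.6) + (-2.4)·(-2.4) + (0.6)·(0.6) + (1.6)·(1.6)) / 4 = 13.2/4 = 3.3
  S[U,V] = ((-1.4)·(-2.6) + (1.6)·(-1.6) + (-2.4)·(-2.6) + (0.6)·(5.4) + (1.6)·(1.4)) / 4 = 12.8/4 = 3.2
  S[V,V] = ((-2.6)·(-2.6) + (-1.6)·(-1.6) + (-2.6)·(-2.6) + (5.4)·(5.4) + (1.4)·(1.4)) / 4 = 47.2/4 = 11.8
  S = [[3.3, 3.2],
 [3.2, 11.8]].

Step 3 — invert S. det(S) = 3.3·11.8 - (3.2)² = 28.7.
  S^{-1} = (1/det) · [[d, -b], [-b, a]] = [[0.4111, -0.1115],
 [-0.1115, 0.115]].

Step 4 — quadratic form (x̄ - mu_0)^T · S^{-1} · (x̄ - mu_0):
  S^{-1} · (x̄ - mu_0) = (-0.5366, 0.3659),
  (x̄ - mu_0)^T · [...] = (-0.6)·(-0.5366) + (2.6)·(0.3659) = 1.2732.

Step 5 — scale by n: T² = 5 · 1.2732 = 6.3659.

T² ≈ 6.3659


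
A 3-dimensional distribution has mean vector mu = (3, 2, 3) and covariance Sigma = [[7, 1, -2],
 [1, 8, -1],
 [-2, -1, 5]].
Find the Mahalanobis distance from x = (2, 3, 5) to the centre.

Step 1 — centre the observation: (x - mu) = (-1, 1, 2).

Step 2 — invert Sigma (cofactor / det for 3×3, or solve directly):
  Sigma^{-1} = [[0.1625, -0.0125, 0.0625],
 [-0.0125, 0.1292, 0.0208],
 [0.0625, 0.0208, 0.2292]].

Step 3 — form the quadratic (x - mu)^T · Sigma^{-1} · (x - mu):
  Sigma^{-1} · (x - mu) = (-0.05, 0.1833, 0.4167).
  (x - mu)^T · [Sigma^{-1} · (x - mu)] = (-1)·(-0.05) + (1)·(0.1833) + (2)·(0.4167) = 1.0667.

Step 4 — take square root: d = √(1.0667) ≈ 1.0328.

d(x, mu) = √(1.0667) ≈ 1.0328


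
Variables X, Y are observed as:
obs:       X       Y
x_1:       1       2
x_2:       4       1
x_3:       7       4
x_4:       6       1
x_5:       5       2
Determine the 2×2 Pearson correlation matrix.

Step 1 — column means:
  mean(X) = (1 + 4 + 7 + 6 + 5) / 5 = 23/5 = 4.6
  mean(Y) = (2 + 1 + 4 + 1 + 2) / 5 = 10/5 = 2

Step 2 — sample variances and covariances s[i,j] = (1/(n-1)) · Σ_k (x_{k,i} - mean_i) · (x_{k,j} - mean_j), with n-1 = 4:
  s[X,X] = ((-3.6)·(-3.6) + (-0.6)·(-0.6) + (2.4)·(2.4) + (1.4)·(1.4) + (0.4)·(0.4)) / 4 = 21.2/4 = 5.3
  s[X,Y] = ((-3.6)·(0) + (-0.6)·(-1) + (2.4)·(2) + (1.4)·(-1) + (0.4)·(0)) / 4 = 4/4 = 1
  s[Y,Y] = ((0)·(0) + (-1)·(-1) + (2)·(2) + (-1)·(-1) + (0)·(0)) / 4 = 6/4 = 1.5
  Sample standard deviations s_i = √(s[i,i]):
  s(X) = √(5.3) = 2.3022
  s(Y) = √(1.5) = 1.2247

Step 3 — r_{ij} = s_{ij} / (s_i · s_j):
  r[X,X] = 1 (diagonal).
  r[X,Y] = 1 / (2.3022 · 1.2247) = 1 / 2.8196 = 0.3547
  r[Y,Y] = 1 (diagonal).

R is symmetric with unit diagonal. Assembling:

R = [[1, 0.3547],
 [0.3547, 1]]


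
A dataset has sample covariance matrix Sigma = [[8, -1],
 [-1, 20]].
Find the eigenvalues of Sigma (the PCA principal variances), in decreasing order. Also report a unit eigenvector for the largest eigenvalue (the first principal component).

Step 1 — characteristic polynomial of 2×2 Sigma:
  det(Sigma - λI) = λ² - trace · λ + det = 0.
  trace = 8 + 20 = 28, det = 8·20 - (-1)² = 159.
Step 2 — discriminant:
  Δ = trace² - 4·det = 784 - 636 = 148.
Step 3 — eigenvalues:
  λ = (trace ± √Δ)/2 = (28 ± 12.1655)/2,
  λ_1 = 20.0828,  λ_2 = 7.9172.

Step 4 — unit eigenvector for λ_1: solve (Sigma - λ_1 I)v = 0. First row:
  (8 - 20.0828)·v_x + (-1)·v_y = 0, i.e. (-12.0828)·v_x + (-1)·v_y = 0,
  so v ∝ (b, λ_1 - a) = (-1, 12.0828); multiply by -1 so the first entry is positive: u = (1, -12.0828).
  ||u|| = √((1)² + (-12.0828)²) = √(146.9932) ≈ 12.1241,
  v_1 = u/||u|| ≈ (0.0825, -0.9966) (||v_1|| = 1).

λ_1 = 20.0828,  λ_2 = 7.9172;  v_1 ≈ (0.0825, -0.9966)


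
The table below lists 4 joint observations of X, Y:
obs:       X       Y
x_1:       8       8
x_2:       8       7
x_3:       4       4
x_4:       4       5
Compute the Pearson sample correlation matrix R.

Step 1 — column means:
  mean(X) = (8 + 8 + 4 + 4) / 4 = 24/4 = 6
  mean(Y) = (8 + 7 + 4 + 5) / 4 = 24/4 = 6

Step 2 — sample variances and covariances s[i,j] = (1/(n-1)) · Σ_k (x_{k,i} - mean_i) · (x_{k,j} - mean_j), with n-1 = 3:
  s[X,X] = ((2)·(2) + (2)·(2) + (-2)·(-2) + (-2)·(-2)) / 3 = 16/3 = 5.3333
  s[X,Y] = ((2)·(2) + (2)·(1) + (-2)·(-2) + (-2)·(-1)) / 3 = 12/3 = 4
  s[Y,Y] = ((2)·(2) + (1)·(1) + (-2)·(-2) + (-1)·(-1)) / 3 = 10/3 = 3.3333
  Sample standard deviations s_i = √(s[i,i]):
  s(X) = √(5.3333) = 2.3094
  s(Y) = √(3.3333) = 1.8257

Step 3 — r_{ij} = s_{ij} / (s_i · s_j):
  r[X,X] = 1 (diagonal).
  r[X,Y] = 4 / (2.3094 · 1.8257) = 4 / 4.2164 = 0.9487
  r[Y,Y] = 1 (diagonal).

R is symmetric with unit diagonal. Assembling:

R = [[1, 0.9487],
 [0.9487, 1]]


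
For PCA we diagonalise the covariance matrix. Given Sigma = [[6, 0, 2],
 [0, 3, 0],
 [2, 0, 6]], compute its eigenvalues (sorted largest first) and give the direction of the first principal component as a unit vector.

Step 1 — characteristic polynomial p(λ) = det(λI - Sigma) = λ³ - tr·λ² + c_1·λ - det, where tr = trace, c_1 = sum of the principal 2×2 minors, det = det(Sigma):
  tr = 6 + 3 + 6 = 15,
  c_1 = (6·3 - (0)²) + (6·6 - (2)²) + (3·6 - (0)²) = 18 + 32 + 18 = 68,
  det = 6·(3·6 - (0)²) - (0)·((0)·6 - (0)·(2)) + (2)·((0)·(0) - 3·(2)) = 6·(18) - (0)·(0) + (2)·(-6) = 96.
  So p(λ) = λ³ - 15λ² + 68λ - 96.
Step 2 — look for an integer root (rational root theorem: any rational root is an integer divisor of 96). Testing λ = 3:
  p(3) = 27 - 135 + 204 - 96 = 0  ✓
  Dividing out (λ - 3): p(λ) = (λ - 3)(λ² - 12λ + 32).
Step 3 — remaining eigenvalues from the quadratic λ² - 12λ + 32 = 0:
  Δ = 12² - 4·32 = 144 - 128 = 16,  λ = (12 ± √16)/2 = (12 ± 4)/2 = 8 or 4.
  Sorted: λ_1 = 8,  λ_2 = 4,  λ_3 = 3  (check: sum = 15 = tr ✓).

Step 4 — unit eigenvector for λ_1 = 8: v spans the null space of (Sigma - λ_1 I), whose rows are
  r_1 = (-2, 0, 2),  r_2 = (0, -5, 0),  r_3 = (2, 0, -2).
  v is orthogonal to every row, so take v ∝ r_1 × r_2 = ((0)·(0) - (2)·(-5), (2)·(0) - (-2)·(0), (-2)·(-5) - (0)·(0)) = (10, 0, 10).
  Rescale (divide by 10): u = (1, 0, 1).
  ||u|| = √((1)² + (0)² + (1)²) = √(2) ≈ 1.4142,  v_1 = u/||u|| ≈ (0.7071, 0, 0.7071) (||v_1|| = 1).

λ_1 = 8,  λ_2 = 4,  λ_3 = 3;  v_1 ≈ (0.7071, 0, 0.7071)


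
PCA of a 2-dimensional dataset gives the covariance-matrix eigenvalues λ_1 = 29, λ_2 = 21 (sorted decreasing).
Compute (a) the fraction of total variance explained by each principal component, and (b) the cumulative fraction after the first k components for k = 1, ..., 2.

Step 1 — total variance = trace(Sigma) = Σ λ_i = 29 + 21 = 50.

Step 2 — fraction explained by component i = λ_i / Σ λ:
  PC1: 29/50 = 0.58
  PC2: 21/50 = 0.42

Step 3 — cumulative fraction after k components = (λ_1 + ... + λ_k) / Σ λ:
  k = 1: 29/50 = 0.58
  k = 2: (29 + 21)/50 = 50/50 = 1

Summary (fraction, with percent):

explained: PC1 0.58 (58%), PC2 0.42 (42%);  cumulative: 0.58, 1


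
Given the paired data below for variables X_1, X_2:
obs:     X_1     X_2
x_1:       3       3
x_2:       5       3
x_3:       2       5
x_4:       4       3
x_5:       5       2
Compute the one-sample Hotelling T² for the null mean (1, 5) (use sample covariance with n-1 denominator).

Step 1 — sample mean vector:
  mean(X_1) = (3 + 5 + 2 + 4 + 5) / 5 = 19/5 = 3.8
  mean(X_2) = (3 + 3 + 5 + 3 + 2) / 5 = 16/5 = 3.2
  x̄ = (3.8, 3.2),  deviation x̄ - mu_0 = (3.8, 3.2) - (1, 5) = (2.8, -1.8).

Step 2 — sample covariance matrix, S[i,j] = (1/(n-1)) · Σ_k (x_{k,i} - mean_i) · (x_{k,j} - mean_j), divisor n-1 = 4:
  S[X_1,X_1] = ((-0.8)·(-0.8) + (1.2)·(1.2) + (-1.8)·(-1.8) + (0.2)·(0.2) + (1.2)·(1.2)) / 4 = 6.8/4 = 1.7
  S[X_1,X_2] = ((-0.8)·(-0.2) + (1.2)·(-0.2) + (-1.8)·(1.8) + (0.2)·(-0.2) + (1.2)·(-1.2)) / 4 = -4.8/4 = -1.2
  S[X_2,X_2] = ((-0.2)·(-0.2) + (-0.2)·(-0.2) + (1.8)·(1.8) + (-0.2)·(-0.2) + (-1.2)·(-1.2)) / 4 = 4.8/4 = 1.2
  S = [[1.7, -1.2],
 [-1.2, 1.2]].

Step 3 — invert S. det(S) = 1.7·1.2 - (-1.2)² = 0.6.
  S^{-1} = (1/det) · [[d, -b], [-b, a]] = [[2, 2],
 [2, 2.8333]].

Step 4 — quadratic form (x̄ - mu_0)^T · S^{-1} · (x̄ - mu_0):
  S^{-1} · (x̄ - mu_0) = (2, 0.5),
  (x̄ - mu_0)^T · [...] = (2.8)·(2) + (-1.8)·(0.5) = 4.7.

Step 5 — scale by n: T² = 5 · 4.7 = 23.5.

T² ≈ 23.5


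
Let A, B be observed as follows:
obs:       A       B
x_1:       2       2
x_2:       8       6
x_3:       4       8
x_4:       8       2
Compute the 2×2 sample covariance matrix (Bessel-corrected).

Step 1 — column means:
  mean(A) = (2 + 8 + 4 + 8) / 4 = 22/4 = 5.5
  mean(B) = (2 + 6 + 8 + 2) / 4 = 18/4 = 4.5

Step 2 — sample covariance S[i,j] = (1/(n-1)) · Σ_k (x_{k,i} - mean_i) · (x_{k,j} - mean_j), with n-1 = 3.
  S[A,A] = ((-3.5)·(-3.5) + (2.5)·(2.5) + (-1.5)·(-1.5) + (2.5)·(2.5)) / 3 = 27/3 = 9
  S[A,B] = ((-3.5)·(-2.5) + (2.5)·(1.5) + (-1.5)·(3.5) + (2.5)·(-2.5)) / 3 = 1/3 = 0.3333
  S[B,B] = ((-2.5)·(-2.5) + (1.5)·(1.5) + (3.5)·(3.5) + (-2.5)·(-2.5)) / 3 = 27/3 = 9

S is symmetric (S[j,i] = S[i,j]). Assembling:

S = [[9, 0.3333],
 [0.3333, 9]]


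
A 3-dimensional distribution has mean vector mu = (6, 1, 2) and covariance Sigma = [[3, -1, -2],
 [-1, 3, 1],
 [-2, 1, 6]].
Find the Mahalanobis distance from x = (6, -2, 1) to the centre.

Step 1 — centre the observation: (x - mu) = (0, -3, -1).

Step 2 — invert Sigma (cofactor / det for 3×3, or solve directly):
  Sigma^{-1} = [[0.4595, 0.1081, 0.1351],
 [0.1081, 0.3784, -0.027],
 [0.1351, -0.027, 0.2162]].

Step 3 — form the quadratic (x - mu)^T · Sigma^{-1} · (x - mu):
  Sigma^{-1} · (x - mu) = (-0.4595, -1.1081, -0.1351).
  (x - mu)^T · [Sigma^{-1} · (x - mu)] = (0)·(-0.4595) + (-3)·(-1.1081) + (-1)·(-0.1351) = 3.4595.

Step 4 — take square root: d = √(3.4595) ≈ 1.86.

d(x, mu) = √(3.4595) ≈ 1.86


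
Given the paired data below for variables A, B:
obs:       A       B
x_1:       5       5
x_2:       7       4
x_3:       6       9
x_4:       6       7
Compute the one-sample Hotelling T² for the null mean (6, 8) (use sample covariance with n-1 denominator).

Step 1 — sample mean vector:
  mean(A) = (5 + 7 + 6 + 6) / 4 = 24/4 = 6
  mean(B) = (5 + 4 + 9 + 7) / 4 = 25/4 = 6.25
  x̄ = (6, 6.25),  deviation x̄ - mu_0 = (6, 6.25) - (6, 8) = (0, -1.75).

Step 2 — sample covariance matrix, S[i,j] = (1/(n-1)) · Σ_k (x_{k,i} - mean_i) · (x_{k,j} - mean_j), divisor n-1 = 3:
  S[A,A] = ((-1)·(-1) + (1)·(1) + (0)·(0) + (0)·(0)) / 3 = 2/3 = 0.6667
  S[A,B] = ((-1)·(-1.25) + (1)·(-2.25) + (0)·(2.75) + (0)·(0.75)) / 3 = -1/3 = -0.3333
  S[B,B] = ((-1.25)·(-1.25) + (-2.25)·(-2.25) + (2.75)·(2.75) + (0.75)·(0.75)) / 3 = 14.75/3 = 4.9167
  S = [[0.6667, -0.3333],
 [-0.3333, 4.9167]].

Step 3 — invert S. det(S) = 0.6667·4.9167 - (-0.3333)² = 3.1667.
  S^{-1} = (1/det) · [[d, -b], [-b, a]] = [[1.5526, 0.1053],
 [0.1053, 0.2105]].

Step 4 — quadratic form (x̄ - mu_0)^T · S^{-1} · (x̄ - mu_0):
  S^{-1} · (x̄ - mu_0) = (-0.1842, -0.3684),
  (x̄ - mu_0)^T · [...] = (0)·(-0.1842) + (-1.75)·(-0.3684) = 0.6447.

Step 5 — scale by n: T² = 4 · 0.6447 = 2.5789.

T² ≈ 2.5789


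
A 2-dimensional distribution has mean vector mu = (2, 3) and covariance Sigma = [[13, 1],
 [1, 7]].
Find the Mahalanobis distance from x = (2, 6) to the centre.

Step 1 — centre the observation: (x - mu) = (0, 3).

Step 2 — invert Sigma. det(Sigma) = 13·7 - (1)² = 90.
  Sigma^{-1} = (1/det) · [[d, -b], [-b, a]] = [[0.0778, -0.0111],
 [-0.0111, 0.1444]].

Step 3 — form the quadratic (x - mu)^T · Sigma^{-1} · (x - mu):
  Sigma^{-1} · (x - mu) = (-0.0333, 0.4333).
  (x - mu)^T · [Sigma^{-1} · (x - mu)] = (0)·(-0.0333) + (3)·(0.4333) = 1.3.

Step 4 — take square root: d = √(1.3) ≈ 1.1402.

d(x, mu) = √(1.3) ≈ 1.1402


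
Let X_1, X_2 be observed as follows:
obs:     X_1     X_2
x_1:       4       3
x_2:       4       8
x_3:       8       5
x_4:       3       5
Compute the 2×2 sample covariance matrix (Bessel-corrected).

Step 1 — column means:
  mean(X_1) = (4 + 4 + 8 + 3) / 4 = 19/4 = 4.75
  mean(X_2) = (3 + 8 + 5 + 5) / 4 = 21/4 = 5.25

Step 2 — sample covariance S[i,j] = (1/(n-1)) · Σ_k (x_{k,i} - mean_i) · (x_{k,j} - mean_j), with n-1 = 3.
  S[X_1,X_1] = ((-0.75)·(-0.75) + (-0.75)·(-0.75) + (3.25)·(3.25) + (-1.75)·(-1.75)) / 3 = 14.75/3 = 4.9167
  S[X_1,X_2] = ((-0.75)·(-2.25) + (-0.75)·(2.75) + (3.25)·(-0.25) + (-1.75)·(-0.25)) / 3 = -0.75/3 = -0.25
  S[X_2,X_2] = ((-2.25)·(-2.25) + (2.75)·(2.75) + (-0.25)·(-0.25) + (-0.25)·(-0.25)) / 3 = 12.75/3 = 4.25

S is symmetric (S[j,i] = S[i,j]). Assembling:

S = [[4.9167, -0.25],
 [-0.25, 4.25]]


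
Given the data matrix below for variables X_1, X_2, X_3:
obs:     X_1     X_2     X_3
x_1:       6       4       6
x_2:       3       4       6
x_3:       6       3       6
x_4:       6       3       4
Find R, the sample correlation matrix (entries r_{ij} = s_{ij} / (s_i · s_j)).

Step 1 — column means:
  mean(X_1) = (6 + 3 + 6 + 6) / 4 = 21/4 = 5.25
  mean(X_2) = (4 + 4 + 3 + 3) / 4 = 14/4 = 3.5
  mean(X_3) = (6 + 6 + 6 + 4) / 4 = 22/4 = 5.5

Step 2 — sample variances and covariances s[i,j] = (1/(n-1)) · Σ_k (x_{k,i} - mean_i) · (x_{k,j} - mean_j), with n-1 = 3:
  s[X_1,X_1] = ((0.75)·(0.75) + (-2.25)·(-2.25) + (0.75)·(0.75) + (0.75)·(0.75)) / 3 = 6.75/3 = 2.25
  s[X_1,X_2] = ((0.75)·(0.5) + (-2.25)·(0.5) + (0.75)·(-0.5) + (0.75)·(-0.5)) / 3 = -1.5/3 = -0.5
  s[X_1,X_3] = ((0.75)·(0.5) + (-2.25)·(0.5) + (0.75)·(0.5) + (0.75)·(-1.5)) / 3 = -1.5/3 = -0.5
  s[X_2,X_2] = ((0.5)·(0.5) + (0.5)·(0.5) + (-0.5)·(-0.5) + (-0.5)·(-0.5)) / 3 = 1/3 = 0.3333
  s[X_2,X_3] = ((0.5)·(0.5) + (0.5)·(0.5) + (-0.5)·(0.5) + (-0.5)·(-1.5)) / 3 = 1/3 = 0.3333
  s[X_3,X_3] = ((0.5)·(0.5) + (0.5)·(0.5) + (0.5)·(0.5) + (-1.5)·(-1.5)) / 3 = 3/3 = 1
  Sample standard deviations s_i = √(s[i,i]):
  s(X_1) = √(2.25) = 1.5
  s(X_2) = √(0.3333) = 0.5774
  s(X_3) = √(1) = 1

Step 3 — r_{ij} = s_{ij} / (s_i · s_j):
  r[X_1,X_1] = 1 (diagonal).
  r[X_1,X_2] = -0.5 / (1.5 · 0.5774) = -0.5 / 0.866 = -0.5774
  r[X_1,X_3] = -0.5 / (1.5 · 1) = -0.5 / 1.5 = -0.3333
  r[X_2,X_2] = 1 (diagonal).
  r[X_2,X_3] = 0.3333 / (0.5774 · 1) = 0.3333 / 0.5774 = 0.5774
  r[X_3,X_3] = 1 (diagonal).

R is symmetric with unit diagonal. Assembling:

R = [[1, -0.5774, -0.3333],
 [-0.5774, 1, 0.5774],
 [-0.3333, 0.5774, 1]]


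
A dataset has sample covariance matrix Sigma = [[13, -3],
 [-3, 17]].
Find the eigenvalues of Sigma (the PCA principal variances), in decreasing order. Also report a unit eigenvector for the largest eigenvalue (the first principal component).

Step 1 — characteristic polynomial of 2×2 Sigma:
  det(Sigma - λI) = λ² - trace · λ + det = 0.
  trace = 13 + 17 = 30, det = 13·17 - (-3)² = 212.
Step 2 — discriminant:
  Δ = trace² - 4·det = 900 - 848 = 52.
Step 3 — eigenvalues:
  λ = (trace ± √Δ)/2 = (30 ± 7.2111)/2,
  λ_1 = 18.6056,  λ_2 = 11.3944.

Step 4 — unit eigenvector for λ_1: solve (Sigma - λ_1 I)v = 0. First row:
  (13 - 18.6056)·v_x + (-3)·v_y = 0, i.e. (-5.6056)·v_x + (-3)·v_y = 0,
  so v ∝ (b, λ_1 - a) = (-3, 5.6056); multiply by -1 so the first entry is positive: u = (3, -5.6056).
  ||u|| = √((3)² + (-5.6056)²) = √(40.4222) ≈ 6.3578,
  v_1 = u/||u|| ≈ (0.4719, -0.8817) (||v_1|| = 1).

λ_1 = 18.6056,  λ_2 = 11.3944;  v_1 ≈ (0.4719, -0.8817)


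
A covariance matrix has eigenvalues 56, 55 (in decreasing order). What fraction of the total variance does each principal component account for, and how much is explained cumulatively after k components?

Step 1 — total variance = trace(Sigma) = Σ λ_i = 56 + 55 = 111.

Step 2 — fraction explained by component i = λ_i / Σ λ:
  PC1: 56/111 = 0.5045
  PC2: 55/111 = 0.4955

Step 3 — cumulative fraction after k components = (λ_1 + ... + λ_k) / Σ λ:
  k = 1: 56/111 = 0.5045
  k = 2: (56 + 55)/111 = 111/111 = 1

Summary (fraction, with percent):

explained: PC1 0.5045 (50.45%), PC2 0.4955 (49.55%);  cumulative: 0.5045, 1


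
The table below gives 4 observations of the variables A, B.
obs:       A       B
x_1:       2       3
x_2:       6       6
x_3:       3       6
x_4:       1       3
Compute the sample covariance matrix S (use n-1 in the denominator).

Step 1 — column means:
  mean(A) = (2 + 6 + 3 + 1) / 4 = 12/4 = 3
  mean(B) = (3 + 6 + 6 + 3) / 4 = 18/4 = 4.5

Step 2 — sample covariance S[i,j] = (1/(n-1)) · Σ_k (x_{k,i} - mean_i) · (x_{k,j} - mean_j), with n-1 = 3.
  S[A,A] = ((-1)·(-1) + (3)·(3) + (0)·(0) + (-2)·(-2)) / 3 = 14/3 = 4.6667
  S[A,B] = ((-1)·(-1.5) + (3)·(1.5) + (0)·(1.5) + (-2)·(-1.5)) / 3 = 9/3 = 3
  S[B,B] = ((-1.5)·(-1.5) + (1.5)·(1.5) + (1.5)·(1.5) + (-1.5)·(-1.5)) / 3 = 9/3 = 3

S is symmetric (S[j,i] = S[i,j]). Assembling:

S = [[4.6667, 3],
 [3, 3]]


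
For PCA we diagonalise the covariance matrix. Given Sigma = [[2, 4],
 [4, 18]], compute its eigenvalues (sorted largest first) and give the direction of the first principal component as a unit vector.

Step 1 — characteristic polynomial of 2×2 Sigma:
  det(Sigma - λI) = λ² - trace · λ + det = 0.
  trace = 2 + 18 = 20, det = 2·18 - (4)² = 20.
Step 2 — discriminant:
  Δ = trace² - 4·det = 400 - 80 = 320.
Step 3 — eigenvalues:
  λ = (trace ± √Δ)/2 = (20 ± 17.8885)/2,
  λ_1 = 18.9443,  λ_2 = 1.0557.

Step 4 — unit eigenvector for λ_1: solve (Sigma - λ_1 I)v = 0. First row:
  (2 - 18.9443)·v_x + (4)·v_y = 0, i.e. (-16.9443)·v_x + (4)·v_y = 0,
  so v ∝ (b, λ_1 - a) = (4, 16.9443) = u.
  ||u|| = √((4)² + (16.9443)²) = √(303.1084) ≈ 17.41,
  v_1 = u/||u|| ≈ (0.2298, 0.9732) (||v_1|| = 1).

λ_1 = 18.9443,  λ_2 = 1.0557;  v_1 ≈ (0.2298, 0.9732)


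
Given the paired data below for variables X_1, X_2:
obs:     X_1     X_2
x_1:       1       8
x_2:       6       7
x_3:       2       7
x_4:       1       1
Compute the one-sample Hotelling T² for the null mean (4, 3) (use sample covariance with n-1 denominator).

Step 1 — sample mean vector:
  mean(X_1) = (1 + 6 + 2 + 1) / 4 = 10/4 = 2.5
  mean(X_2) = (8 + 7 + 7 + 1) / 4 = 23/4 = 5.75
  x̄ = (2.5, 5.75),  deviation x̄ - mu_0 = (2.5, 5.75) - (4, 3) = (-1.5, 2.75).

Step 2 — sample covariance matrix, S[i,j] = (1/(n-1)) · Σ_k (x_{k,i} - mean_i) · (x_{k,j} - mean_j), divisor n-1 = 3:
  S[X_1,X_1] = ((-1.5)·(-1.5) + (3.5)·(3.5) + (-0.5)·(-0.5) + (-1.5)·(-1.5)) / 3 = 17/3 = 5.6667
  S[X_1,X_2] = ((-1.5)·(2.25) + (3.5)·(1.25) + (-0.5)·(1.25) + (-1.5)·(-4.75)) / 3 = 7.5/3 = 2.5
  S[X_2,X_2] = ((2.25)·(2.25) + (1.25)·(1.25) + (1.25)·(1.25) + (-4.75)·(-4.75)) / 3 = 30.75/3 = 10.25
  S = [[5.6667, 2.5],
 [2.5, 10.25]].

Step 3 — invert S. det(S) = 5.6667·10.25 - (2.5)² = 51.8333.
  S^{-1} = (1/det) · [[d, -b], [-b, a]] = [[0.1977, -0.0482],
 [-0.0482, 0.1093]].

Step 4 — quadratic form (x̄ - mu_0)^T · S^{-1} · (x̄ - mu_0):
  S^{-1} · (x̄ - mu_0) = (-0.4293, 0.373),
  (x̄ - mu_0)^T · [...] = (-1.5)·(-0.4293) + (2.75)·(0.373) = 1.6696.

Step 5 — scale by n: T² = 4 · 1.6696 = 6.6785.

T² ≈ 6.6785


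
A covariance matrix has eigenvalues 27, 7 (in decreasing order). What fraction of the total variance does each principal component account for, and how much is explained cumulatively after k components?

Step 1 — total variance = trace(Sigma) = Σ λ_i = 27 + 7 = 34.

Step 2 — fraction explained by component i = λ_i / Σ λ:
  PC1: 27/34 = 0.7941
  PC2: 7/34 = 0.2059

Step 3 — cumulative fraction after k components = (λ_1 + ... + λ_k) / Σ λ:
  k = 1: 27/34 = 0.7941
  k = 2: (27 + 7)/34 = 34/34 = 1

Summary (fraction, with percent):

explained: PC1 0.7941 (79.41%), PC2 0.2059 (20.59%);  cumulative: 0.7941, 1


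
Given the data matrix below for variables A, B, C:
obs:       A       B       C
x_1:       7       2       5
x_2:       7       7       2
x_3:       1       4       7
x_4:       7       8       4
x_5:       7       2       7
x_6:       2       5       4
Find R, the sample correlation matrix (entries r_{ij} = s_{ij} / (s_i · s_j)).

Step 1 — column means:
  mean(A) = (7 + 7 + 1 + 7 + 7 + 2) / 6 = 31/6 = 5.1667
  mean(B) = (2 + 7 + 4 + 8 + 2 + 5) / 6 = 28/6 = 4.6667
  mean(C) = (5 + 2 + 7 + 4 + 7 + 4) / 6 = 29/6 = 4.8333

Step 2 — sample variances and covariances s[i,j] = (1/(n-1)) · Σ_k (x_{k,i} - mean_i) · (x_{k,j} - mean_j), with n-1 = 5:
  s[A,A] = ((1.8333)·(1.8333) + (1.8333)·(1.8333) + (-4.1667)·(-4.1667) + (1.8333)·(1.8333) + (1.8333)·(1.8333) + (-3.1667)·(-3.1667)) / 5 = 40.8333/5 = 8.1667
  s[A,B] = ((1.8333)·(-2.6667) + (1.8333)·(2.3333) + (-4.1667)·(-0.6667) + (1.8333)·(3.3333) + (1.8333)·(-2.6667) + (-3.1667)·(0.3333)) / 5 = 2.3333/5 = 0.4667
  s[A,C] = ((1.8333)·(0.1667) + (1.8333)·(-2.8333) + (-4.1667)·(2.1667) + (1.8333)·(-0.8333) + (1.8333)·(2.1667) + (-3.1667)·(-0.8333)) / 5 = -8.8333/5 = -1.7667
  s[B,B] = ((-2.6667)·(-2.6667) + (2.3333)·(2.3333) + (-0.6667)·(-0.6667) + (3.3333)·(3.3333) + (-2.6667)·(-2.6667) + (0.3333)·(0.3333)) / 5 = 31.3333/5 = 6.2667
  s[B,C] = ((-2.6667)·(0.1667) + (2.3333)·(-2.8333) + (-0.6667)·(2.1667) + (3.3333)·(-0.8333) + (-2.6667)·(2.1667) + (0.3333)·(-0.8333)) / 5 = -17.3333/5 = -3.4667
  s[C,C] = ((0.1667)·(0.1667) + (-2.8333)·(-2.8333) + (2.1667)·(2.1667) + (-0.8333)·(-0.8333) + (2.1667)·(2.1667) + (-0.8333)·(-0.8333)) / 5 = 18.8333/5 = 3.7667
  Sample standard deviations s_i = √(s[i,i]):
  s(A) = √(8.1667) = 2.8577
  s(B) = √(6.2667) = 2.5033
  s(C) = √(3.7667) = 1.9408

Step 3 — r_{ij} = s_{ij} / (s_i · s_j):
  r[A,A] = 1 (diagonal).
  r[A,B] = 0.4667 / (2.8577 · 2.5033) = 0.4667 / 7.1539 = 0.0652
  r[A,C] = -1.7667 / (2.8577 · 1.9408) = -1.7667 / 5.5463 = -0.3185
  r[B,B] = 1 (diagonal).
  r[B,C] = -3.4667 / (2.5033 · 1.9408) = -3.4667 / 4.8584 = -0.7135
  r[C,C] = 1 (diagonal).

R is symmetric with unit diagonal. Assembling:

R = [[1, 0.0652, -0.3185],
 [0.0652, 1, -0.7135],
 [-0.3185, -0.7135, 1]]
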